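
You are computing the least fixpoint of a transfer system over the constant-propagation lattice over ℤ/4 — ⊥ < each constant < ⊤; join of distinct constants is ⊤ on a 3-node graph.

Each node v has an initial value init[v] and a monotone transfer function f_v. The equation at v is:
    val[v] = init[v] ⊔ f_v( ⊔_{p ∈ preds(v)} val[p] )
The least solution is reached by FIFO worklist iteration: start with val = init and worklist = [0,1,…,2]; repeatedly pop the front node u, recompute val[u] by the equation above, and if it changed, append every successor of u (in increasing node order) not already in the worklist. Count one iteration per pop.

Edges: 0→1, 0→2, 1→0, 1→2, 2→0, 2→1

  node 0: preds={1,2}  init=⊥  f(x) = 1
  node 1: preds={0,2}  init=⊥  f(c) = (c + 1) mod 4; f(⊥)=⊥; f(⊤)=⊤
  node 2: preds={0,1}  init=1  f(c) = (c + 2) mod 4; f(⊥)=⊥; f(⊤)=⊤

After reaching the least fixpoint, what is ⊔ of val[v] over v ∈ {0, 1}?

Worklist (7 pops):
  #1 pop 0: in=1 → 1 (was ⊥); enqueue []
  #2 pop 1: in=1 → 2 (was ⊥); enqueue [0]
  #3 pop 2: in=⊤ → ⊤ (was 1); enqueue [1]
  #4 pop 0: in=⊤ → 1 (no change)
  #5 pop 1: in=⊤ → ⊤ (was 2); enqueue [0,2]
  #6 pop 0: in=⊤ → 1 (no change)
  #7 pop 2: in=⊤ → ⊤ (no change)

Fixpoint:
  val[0] = 1
  val[1] = ⊤
  val[2] = ⊤

⊤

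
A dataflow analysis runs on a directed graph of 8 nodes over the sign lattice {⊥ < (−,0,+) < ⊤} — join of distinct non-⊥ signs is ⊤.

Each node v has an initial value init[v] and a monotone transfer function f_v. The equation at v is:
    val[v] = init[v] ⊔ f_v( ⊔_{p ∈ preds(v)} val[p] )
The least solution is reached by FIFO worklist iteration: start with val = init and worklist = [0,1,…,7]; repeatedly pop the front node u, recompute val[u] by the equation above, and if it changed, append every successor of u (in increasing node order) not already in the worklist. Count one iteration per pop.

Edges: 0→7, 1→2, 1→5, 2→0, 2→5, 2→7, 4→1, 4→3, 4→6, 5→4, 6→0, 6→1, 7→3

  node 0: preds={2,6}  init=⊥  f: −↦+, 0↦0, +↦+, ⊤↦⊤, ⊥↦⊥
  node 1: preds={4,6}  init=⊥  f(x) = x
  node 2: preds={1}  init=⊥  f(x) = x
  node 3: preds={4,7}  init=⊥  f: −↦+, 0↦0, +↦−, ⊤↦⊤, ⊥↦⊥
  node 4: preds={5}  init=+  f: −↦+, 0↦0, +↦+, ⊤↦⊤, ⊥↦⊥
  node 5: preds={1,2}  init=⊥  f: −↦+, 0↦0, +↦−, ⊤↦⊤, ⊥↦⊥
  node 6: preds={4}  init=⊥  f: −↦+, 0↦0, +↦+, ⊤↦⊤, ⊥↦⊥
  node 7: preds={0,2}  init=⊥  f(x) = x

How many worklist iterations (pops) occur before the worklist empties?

Iteration log — 13 steps:
  step 1. node 0  ⊔preds=⊥  new=⊥  stable
  step 2. node 1  ⊔preds=+  new=+  old=⊥  +wl: 
  step 3. node 2  ⊔preds=+  new=+  old=⊥  +wl: 0
  step 4. node 3  ⊔preds=+  new=−  old=⊥  +wl: 
  step 5. node 4  ⊔preds=⊥  new=+  stable
  step 6. node 5  ⊔preds=+  new=−  old=⊥  +wl: 4
  step 7. node 6  ⊔preds=+  new=+  old=⊥  +wl: 1
  step 8. node 7  ⊔preds=+  new=+  old=⊥  +wl: 3
  step 9. node 0  ⊔preds=+  new=+  old=⊥  +wl: 7
  step 10. node 4  ⊔preds=−  new=+  stable
  step 11. node 1  ⊔preds=+  new=+  stable
  step 12. node 3  ⊔preds=+  new=−  stable
  step 13. node 7  ⊔preds=+  new=+  stable

Least fixpoint reached:
  node 0: +
  node 1: +
  node 2: +
  node 3: −
  node 4: +
  node 5: −
  node 6: +
  node 7: +

13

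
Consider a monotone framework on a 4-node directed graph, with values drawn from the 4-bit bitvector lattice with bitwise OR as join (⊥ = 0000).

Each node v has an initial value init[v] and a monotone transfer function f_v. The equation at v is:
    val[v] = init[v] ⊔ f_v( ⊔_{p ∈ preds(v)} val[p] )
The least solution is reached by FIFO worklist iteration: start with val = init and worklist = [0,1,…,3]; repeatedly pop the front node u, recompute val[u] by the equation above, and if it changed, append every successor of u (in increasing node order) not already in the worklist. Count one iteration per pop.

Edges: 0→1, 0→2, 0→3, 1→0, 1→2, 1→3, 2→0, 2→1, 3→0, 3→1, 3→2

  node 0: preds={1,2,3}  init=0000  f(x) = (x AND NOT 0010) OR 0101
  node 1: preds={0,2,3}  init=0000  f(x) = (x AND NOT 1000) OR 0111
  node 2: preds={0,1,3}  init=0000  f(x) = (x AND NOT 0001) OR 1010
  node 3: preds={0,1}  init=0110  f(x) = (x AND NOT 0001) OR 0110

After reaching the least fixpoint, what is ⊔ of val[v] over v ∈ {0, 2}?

1111

Trace (11 dequeues):
  [1] u=0 | in 0110 | out 0101 | prev 0000 | push {}
  [2] u=1 | in 0111 | out 0111 | prev 0000 | push {0}
  [3] u=2 | in 0111 | out 1110 | prev 0000 | push {1}
  [4] u=3 | in 0111 | out 0110 | ==
  [5] u=0 | in 1111 | out 1101 | prev 0101 | push {2,3}
  [6] u=1 | in 1111 | out 0111 | ==
  [7] u=2 | in 1111 | out 1110 | ==
  [8] u=3 | in 1111 | out 1110 | prev 0110 | push {0,1,2}
  [9] u=0 | in 1111 | out 1101 | ==
  [10] u=1 | in 1111 | out 0111 | ==
  [11] u=2 | in 1111 | out 1110 | ==

Converged values:
  [0] 1101
  [1] 0111
  [2] 1110
  [3] 1110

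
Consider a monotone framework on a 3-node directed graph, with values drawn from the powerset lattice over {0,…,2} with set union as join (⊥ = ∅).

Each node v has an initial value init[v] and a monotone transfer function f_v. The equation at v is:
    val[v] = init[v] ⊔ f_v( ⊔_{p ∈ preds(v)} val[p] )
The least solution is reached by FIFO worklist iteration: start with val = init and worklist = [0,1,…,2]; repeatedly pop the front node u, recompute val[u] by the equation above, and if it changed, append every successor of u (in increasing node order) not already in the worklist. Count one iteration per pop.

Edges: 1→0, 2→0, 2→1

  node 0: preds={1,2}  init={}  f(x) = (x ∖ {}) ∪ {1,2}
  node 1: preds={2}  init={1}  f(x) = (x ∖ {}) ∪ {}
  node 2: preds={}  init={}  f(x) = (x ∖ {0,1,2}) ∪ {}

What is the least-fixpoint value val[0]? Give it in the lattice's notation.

Trace (3 dequeues):
  [1] u=0 | in {1} | out {1,2} | prev {} | push {}
  [2] u=1 | in {} | out {1} | ==
  [3] u=2 | in {} | out {} | ==

Converged values:
  [0] {1,2}
  [1] {1}
  [2] {}

{1,2}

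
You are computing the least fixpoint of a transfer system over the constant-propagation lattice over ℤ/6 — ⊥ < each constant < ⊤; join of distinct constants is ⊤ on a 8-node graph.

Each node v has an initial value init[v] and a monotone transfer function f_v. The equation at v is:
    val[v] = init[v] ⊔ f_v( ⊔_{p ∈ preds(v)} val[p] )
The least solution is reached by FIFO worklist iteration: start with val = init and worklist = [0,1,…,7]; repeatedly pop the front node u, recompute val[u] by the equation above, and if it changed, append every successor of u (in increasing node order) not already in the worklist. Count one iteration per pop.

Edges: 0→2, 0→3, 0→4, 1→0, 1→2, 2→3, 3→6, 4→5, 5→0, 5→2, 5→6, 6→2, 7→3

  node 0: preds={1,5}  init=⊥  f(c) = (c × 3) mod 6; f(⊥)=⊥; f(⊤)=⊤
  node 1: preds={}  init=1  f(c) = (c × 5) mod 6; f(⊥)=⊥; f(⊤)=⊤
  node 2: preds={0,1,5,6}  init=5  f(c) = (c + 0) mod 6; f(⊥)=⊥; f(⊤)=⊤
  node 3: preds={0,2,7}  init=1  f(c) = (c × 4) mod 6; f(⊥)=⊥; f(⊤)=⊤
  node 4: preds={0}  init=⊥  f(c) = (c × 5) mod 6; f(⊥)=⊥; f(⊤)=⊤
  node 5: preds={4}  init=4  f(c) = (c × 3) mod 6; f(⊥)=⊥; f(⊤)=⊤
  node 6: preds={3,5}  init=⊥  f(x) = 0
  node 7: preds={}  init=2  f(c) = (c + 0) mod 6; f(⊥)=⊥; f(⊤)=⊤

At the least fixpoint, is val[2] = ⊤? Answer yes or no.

yes

Worklist (10 pops):
  #1 pop 0: in=⊤ → ⊤ (was ⊥); enqueue []
  #2 pop 1: in=⊥ → 1 (no change)
  #3 pop 2: in=⊤ → ⊤ (was 5); enqueue []
  #4 pop 3: in=⊤ → ⊤ (was 1); enqueue []
  #5 pop 4: in=⊤ → ⊤ (was ⊥); enqueue []
  #6 pop 5: in=⊤ → ⊤ (was 4); enqueue [0,2]
  #7 pop 6: in=⊤ → 0 (was ⊥); enqueue []
  #8 pop 7: in=⊥ → 2 (no change)
  #9 pop 0: in=⊤ → ⊤ (no change)
  #10 pop 2: in=⊤ → ⊤ (no change)

Fixpoint:
  val[0] = ⊤
  val[1] = 1
  val[2] = ⊤
  val[3] = ⊤
  val[4] = ⊤
  val[5] = ⊤
  val[6] = 0
  val[7] = 2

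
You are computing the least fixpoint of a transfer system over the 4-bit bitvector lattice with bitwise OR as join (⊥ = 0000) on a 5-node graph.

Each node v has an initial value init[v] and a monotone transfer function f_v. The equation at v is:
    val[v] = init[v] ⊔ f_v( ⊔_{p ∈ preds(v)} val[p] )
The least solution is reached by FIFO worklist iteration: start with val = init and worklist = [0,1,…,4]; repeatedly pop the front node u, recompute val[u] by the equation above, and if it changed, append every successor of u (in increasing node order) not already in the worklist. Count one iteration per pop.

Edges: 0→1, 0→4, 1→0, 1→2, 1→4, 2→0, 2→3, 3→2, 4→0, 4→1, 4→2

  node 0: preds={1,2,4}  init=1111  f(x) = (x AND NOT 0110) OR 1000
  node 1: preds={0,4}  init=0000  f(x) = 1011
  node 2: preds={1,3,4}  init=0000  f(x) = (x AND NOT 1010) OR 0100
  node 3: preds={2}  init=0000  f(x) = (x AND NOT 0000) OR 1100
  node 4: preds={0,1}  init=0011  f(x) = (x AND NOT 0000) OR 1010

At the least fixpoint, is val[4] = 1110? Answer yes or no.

Iteration log — 8 steps:
  step 1. node 0  ⊔preds=0011  new=1111  stable
  step 2. node 1  ⊔preds=1111  new=1011  old=0000  +wl: 0
  step 3. node 2  ⊔preds=1011  new=0101  old=0000  +wl: 
  step 4. node 3  ⊔preds=0101  new=1101  old=0000  +wl: 2
  step 5. node 4  ⊔preds=1111  new=1111  old=0011  +wl: 1
  step 6. node 0  ⊔preds=1111  new=1111  stable
  step 7. node 2  ⊔preds=1111  new=0101  stable
  step 8. node 1  ⊔preds=1111  new=1011  stable

Least fixpoint reached:
  node 0: 1111
  node 1: 1011
  node 2: 0101
  node 3: 1101
  node 4: 1111

no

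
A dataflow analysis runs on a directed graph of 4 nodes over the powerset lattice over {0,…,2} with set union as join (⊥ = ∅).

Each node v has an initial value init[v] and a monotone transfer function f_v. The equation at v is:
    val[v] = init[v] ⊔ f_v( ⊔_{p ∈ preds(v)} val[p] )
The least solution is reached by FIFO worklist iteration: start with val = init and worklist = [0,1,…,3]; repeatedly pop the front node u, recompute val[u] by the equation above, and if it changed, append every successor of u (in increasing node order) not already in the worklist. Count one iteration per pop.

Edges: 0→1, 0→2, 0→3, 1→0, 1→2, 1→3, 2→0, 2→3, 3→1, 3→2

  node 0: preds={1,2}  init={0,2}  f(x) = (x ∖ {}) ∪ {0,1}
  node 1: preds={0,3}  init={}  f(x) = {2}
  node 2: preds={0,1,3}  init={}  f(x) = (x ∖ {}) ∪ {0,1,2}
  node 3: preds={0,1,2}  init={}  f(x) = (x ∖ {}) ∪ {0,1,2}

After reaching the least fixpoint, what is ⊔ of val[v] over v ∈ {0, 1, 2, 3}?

Iteration log — 7 steps:
  step 1. node 0  ⊔preds={}  new={0,1,2}  old={0,2}  +wl: 
  step 2. node 1  ⊔preds={0,1,2}  new={2}  old={}  +wl: 0
  step 3. node 2  ⊔preds={0,1,2}  new={0,1,2}  old={}  +wl: 
  step 4. node 3  ⊔preds={0,1,2}  new={0,1,2}  old={}  +wl: 1,2
  step 5. node 0  ⊔preds={0,1,2}  new={0,1,2}  stable
  step 6. node 1  ⊔preds={0,1,2}  new={2}  stable
  step 7. node 2  ⊔preds={0,1,2}  new={0,1,2}  stable

Least fixpoint reached:
  node 0: {0,1,2}
  node 1: {2}
  node 2: {0,1,2}
  node 3: {0,1,2}

{0,1,2}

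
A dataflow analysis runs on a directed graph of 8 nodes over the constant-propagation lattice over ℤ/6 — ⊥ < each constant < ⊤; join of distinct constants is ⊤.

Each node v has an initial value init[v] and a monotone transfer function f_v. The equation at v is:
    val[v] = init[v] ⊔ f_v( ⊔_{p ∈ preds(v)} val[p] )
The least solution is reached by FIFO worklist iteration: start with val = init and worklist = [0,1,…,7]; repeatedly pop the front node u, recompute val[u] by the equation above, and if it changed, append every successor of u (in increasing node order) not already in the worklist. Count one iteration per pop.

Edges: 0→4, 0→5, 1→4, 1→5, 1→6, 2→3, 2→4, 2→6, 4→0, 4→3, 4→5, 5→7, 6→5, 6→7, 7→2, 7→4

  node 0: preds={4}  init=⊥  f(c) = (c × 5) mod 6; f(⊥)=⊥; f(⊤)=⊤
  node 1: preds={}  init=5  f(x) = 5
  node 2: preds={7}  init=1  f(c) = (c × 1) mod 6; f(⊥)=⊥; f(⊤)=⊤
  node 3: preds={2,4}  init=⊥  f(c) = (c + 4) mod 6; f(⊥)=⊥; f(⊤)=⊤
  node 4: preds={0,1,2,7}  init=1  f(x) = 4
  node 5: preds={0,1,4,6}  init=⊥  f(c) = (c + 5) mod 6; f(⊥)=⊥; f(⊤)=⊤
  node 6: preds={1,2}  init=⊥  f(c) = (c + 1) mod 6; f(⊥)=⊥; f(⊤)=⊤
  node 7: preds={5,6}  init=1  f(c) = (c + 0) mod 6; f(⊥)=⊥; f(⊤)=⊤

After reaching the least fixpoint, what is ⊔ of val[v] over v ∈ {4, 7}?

⊤

Iteration log — 15 steps:
  step 1. node 0  ⊔preds=1  new=5  old=⊥  +wl: 
  step 2. node 1  ⊔preds=⊥  new=5  stable
  step 3. node 2  ⊔preds=1  new=1  stable
  step 4. node 3  ⊔preds=1  new=5  old=⊥  +wl: 
  step 5. node 4  ⊔preds=⊤  new=⊤  old=1  +wl: 0,3
  step 6. node 5  ⊔preds=⊤  new=⊤  old=⊥  +wl: 
  step 7. node 6  ⊔preds=⊤  new=⊤  old=⊥  +wl: 5
  step 8. node 7  ⊔preds=⊤  new=⊤  old=1  +wl: 2,4
  step 9. node 0  ⊔preds=⊤  new=⊤  old=5  +wl: 
  step 10. node 3  ⊔preds=⊤  new=⊤  old=5  +wl: 
  step 11. node 5  ⊔preds=⊤  new=⊤  stable
  step 12. node 2  ⊔preds=⊤  new=⊤  old=1  +wl: 3,6
  step 13. node 4  ⊔preds=⊤  new=⊤  stable
  step 14. node 3  ⊔preds=⊤  new=⊤  stable
  step 15. node 6  ⊔preds=⊤  new=⊤  stable

Least fixpoint reached:
  node 0: ⊤
  node 1: 5
  node 2: ⊤
  node 3: ⊤
  node 4: ⊤
  node 5: ⊤
  node 6: ⊤
  node 7: ⊤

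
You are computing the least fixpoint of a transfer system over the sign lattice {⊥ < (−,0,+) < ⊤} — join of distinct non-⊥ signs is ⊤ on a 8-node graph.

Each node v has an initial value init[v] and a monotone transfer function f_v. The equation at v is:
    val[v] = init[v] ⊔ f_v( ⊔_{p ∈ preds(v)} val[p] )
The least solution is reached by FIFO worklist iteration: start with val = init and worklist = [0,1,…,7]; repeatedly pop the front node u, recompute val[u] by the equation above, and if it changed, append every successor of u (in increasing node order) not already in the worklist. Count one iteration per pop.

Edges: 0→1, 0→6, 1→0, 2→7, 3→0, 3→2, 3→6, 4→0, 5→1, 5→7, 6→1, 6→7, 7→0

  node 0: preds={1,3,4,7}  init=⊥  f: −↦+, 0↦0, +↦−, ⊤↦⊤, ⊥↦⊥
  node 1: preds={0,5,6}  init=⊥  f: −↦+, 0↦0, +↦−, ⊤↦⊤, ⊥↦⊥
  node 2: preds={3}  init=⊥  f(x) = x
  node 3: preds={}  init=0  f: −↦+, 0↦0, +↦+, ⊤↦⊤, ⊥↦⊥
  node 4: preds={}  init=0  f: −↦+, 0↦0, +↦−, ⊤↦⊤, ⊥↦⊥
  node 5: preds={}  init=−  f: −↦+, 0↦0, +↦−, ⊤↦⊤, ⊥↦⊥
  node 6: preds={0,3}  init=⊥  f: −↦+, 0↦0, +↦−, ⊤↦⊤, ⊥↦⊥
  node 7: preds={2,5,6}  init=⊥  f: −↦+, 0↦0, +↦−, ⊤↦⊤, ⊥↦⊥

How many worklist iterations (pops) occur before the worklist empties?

Trace (13 dequeues):
  [1] u=0 | in 0 | out 0 | prev ⊥ | push {}
  [2] u=1 | in ⊤ | out ⊤ | prev ⊥ | push {0}
  [3] u=2 | in 0 | out 0 | prev ⊥ | push {}
  [4] u=3 | in ⊥ | out 0 | ==
  [5] u=4 | in ⊥ | out 0 | ==
  [6] u=5 | in ⊥ | out − | ==
  [7] u=6 | in 0 | out 0 | prev ⊥ | push {1}
  [8] u=7 | in ⊤ | out ⊤ | prev ⊥ | push {}
  [9] u=0 | in ⊤ | out ⊤ | prev 0 | push {6}
  [10] u=1 | in ⊤ | out ⊤ | ==
  [11] u=6 | in ⊤ | out ⊤ | prev 0 | push {1,7}
  [12] u=1 | in ⊤ | out ⊤ | ==
  [13] u=7 | in ⊤ | out ⊤ | ==

Converged values:
  [0] ⊤
  [1] ⊤
  [2] 0
  [3] 0
  [4] 0
  [5] −
  [6] ⊤
  [7] ⊤

13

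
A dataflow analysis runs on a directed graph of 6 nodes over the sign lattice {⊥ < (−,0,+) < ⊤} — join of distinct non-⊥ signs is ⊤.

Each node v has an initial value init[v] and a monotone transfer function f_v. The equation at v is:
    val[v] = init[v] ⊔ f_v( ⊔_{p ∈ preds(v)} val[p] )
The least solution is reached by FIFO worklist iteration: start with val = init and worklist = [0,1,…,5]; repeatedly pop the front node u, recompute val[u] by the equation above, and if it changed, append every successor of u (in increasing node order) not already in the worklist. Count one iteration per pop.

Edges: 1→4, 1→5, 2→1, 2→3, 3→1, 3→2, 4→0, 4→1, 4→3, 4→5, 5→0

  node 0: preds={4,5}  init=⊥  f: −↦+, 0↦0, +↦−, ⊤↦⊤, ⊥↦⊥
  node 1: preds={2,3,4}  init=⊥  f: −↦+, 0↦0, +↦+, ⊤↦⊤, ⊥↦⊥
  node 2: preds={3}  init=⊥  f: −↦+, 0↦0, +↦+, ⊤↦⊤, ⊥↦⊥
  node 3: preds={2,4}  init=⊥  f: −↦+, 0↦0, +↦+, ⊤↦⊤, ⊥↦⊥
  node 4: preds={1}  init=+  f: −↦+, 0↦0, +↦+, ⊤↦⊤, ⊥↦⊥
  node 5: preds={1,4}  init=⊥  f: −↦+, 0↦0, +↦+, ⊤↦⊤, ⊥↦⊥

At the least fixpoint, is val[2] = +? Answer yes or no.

yes

Worklist (11 pops):
  #1 pop 0: in=+ → − (was ⊥); enqueue []
  #2 pop 1: in=+ → + (was ⊥); enqueue []
  #3 pop 2: in=⊥ → ⊥ (no change)
  #4 pop 3: in=+ → + (was ⊥); enqueue [1,2]
  #5 pop 4: in=+ → + (no change)
  #6 pop 5: in=+ → + (was ⊥); enqueue [0]
  #7 pop 1: in=+ → + (no change)
  #8 pop 2: in=+ → + (was ⊥); enqueue [1,3]
  #9 pop 0: in=+ → − (no change)
  #10 pop 1: in=+ → + (no change)
  #11 pop 3: in=+ → + (no change)

Fixpoint:
  val[0] = −
  val[1] = +
  val[2] = +
  val[3] = +
  val[4] = +
  val[5] = +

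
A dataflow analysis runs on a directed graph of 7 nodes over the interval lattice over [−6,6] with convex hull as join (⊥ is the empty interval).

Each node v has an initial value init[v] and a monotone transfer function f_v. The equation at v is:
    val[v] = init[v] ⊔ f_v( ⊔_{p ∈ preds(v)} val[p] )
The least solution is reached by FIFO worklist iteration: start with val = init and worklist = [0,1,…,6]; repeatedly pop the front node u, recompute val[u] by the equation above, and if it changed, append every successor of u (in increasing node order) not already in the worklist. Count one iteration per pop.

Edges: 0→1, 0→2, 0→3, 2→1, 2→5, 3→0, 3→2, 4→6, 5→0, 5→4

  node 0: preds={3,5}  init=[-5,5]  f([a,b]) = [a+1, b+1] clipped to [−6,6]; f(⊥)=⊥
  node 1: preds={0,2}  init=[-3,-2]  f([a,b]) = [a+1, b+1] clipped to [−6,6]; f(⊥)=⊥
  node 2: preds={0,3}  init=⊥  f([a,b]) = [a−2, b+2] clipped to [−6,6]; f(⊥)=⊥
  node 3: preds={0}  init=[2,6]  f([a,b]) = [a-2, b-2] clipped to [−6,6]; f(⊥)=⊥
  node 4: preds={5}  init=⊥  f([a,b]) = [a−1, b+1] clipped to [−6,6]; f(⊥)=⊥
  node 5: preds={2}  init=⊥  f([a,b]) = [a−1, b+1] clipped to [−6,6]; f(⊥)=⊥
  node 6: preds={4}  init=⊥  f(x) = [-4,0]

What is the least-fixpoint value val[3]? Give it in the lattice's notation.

[-6,6]

Trace (12 dequeues):
  [1] u=0 | in [2,6] | out [-5,6] | prev [-5,5] | push {}
  [2] u=1 | in [-5,6] | out [-4,6] | prev [-3,-2] | push {}
  [3] u=2 | in [-5,6] | out [-6,6] | prev ⊥ | push {1}
  [4] u=3 | in [-5,6] | out [-6,6] | prev [2,6] | push {0,2}
  [5] u=4 | in ⊥ | out ⊥ | ==
  [6] u=5 | in [-6,6] | out [-6,6] | prev ⊥ | push {4}
  [7] u=6 | in ⊥ | out [-4,0] | prev ⊥ | push {}
  [8] u=1 | in [-6,6] | out [-5,6] | prev [-4,6] | push {}
  [9] u=0 | in [-6,6] | out [-5,6] | ==
  [10] u=2 | in [-6,6] | out [-6,6] | ==
  [11] u=4 | in [-6,6] | out [-6,6] | prev ⊥ | push {6}
  [12] u=6 | in [-6,6] | out [-4,0] | ==

Converged values:
  [0] [-5,6]
  [1] [-5,6]
  [2] [-6,6]
  [3] [-6,6]
  [4] [-6,6]
  [5] [-6,6]
  [6] [-4,0]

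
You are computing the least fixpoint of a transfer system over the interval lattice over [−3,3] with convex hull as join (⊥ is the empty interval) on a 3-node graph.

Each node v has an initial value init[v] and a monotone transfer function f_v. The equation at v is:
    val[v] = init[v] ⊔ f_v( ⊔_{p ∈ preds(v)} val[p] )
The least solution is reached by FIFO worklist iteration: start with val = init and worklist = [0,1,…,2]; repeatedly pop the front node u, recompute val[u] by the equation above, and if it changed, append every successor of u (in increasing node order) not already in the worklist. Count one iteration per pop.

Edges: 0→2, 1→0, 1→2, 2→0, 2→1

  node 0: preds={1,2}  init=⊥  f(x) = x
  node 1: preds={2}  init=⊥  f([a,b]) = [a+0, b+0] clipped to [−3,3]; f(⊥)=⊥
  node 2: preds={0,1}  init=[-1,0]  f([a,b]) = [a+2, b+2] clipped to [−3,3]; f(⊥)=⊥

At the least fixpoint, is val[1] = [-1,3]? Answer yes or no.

yes

Trace (10 dequeues):
  [1] u=0 | in [-1,0] | out [-1,0] | prev ⊥ | push {}
  [2] u=1 | in [-1,0] | out [-1,0] | prev ⊥ | push {0}
  [3] u=2 | in [-1,0] | out [-1,2] | prev [-1,0] | push {1}
  [4] u=0 | in [-1,2] | out [-1,2] | prev [-1,0] | push {2}
  [5] u=1 | in [-1,2] | out [-1,2] | prev [-1,0] | push {0}
  [6] u=2 | in [-1,2] | out [-1,3] | prev [-1,2] | push {1}
  [7] u=0 | in [-1,3] | out [-1,3] | prev [-1,2] | push {2}
  [8] u=1 | in [-1,3] | out [-1,3] | prev [-1,2] | push {0}
  [9] u=2 | in [-1,3] | out [-1,3] | ==
  [10] u=0 | in [-1,3] | out [-1,3] | ==

Converged values:
  [0] [-1,3]
  [1] [-1,3]
  [2] [-1,3]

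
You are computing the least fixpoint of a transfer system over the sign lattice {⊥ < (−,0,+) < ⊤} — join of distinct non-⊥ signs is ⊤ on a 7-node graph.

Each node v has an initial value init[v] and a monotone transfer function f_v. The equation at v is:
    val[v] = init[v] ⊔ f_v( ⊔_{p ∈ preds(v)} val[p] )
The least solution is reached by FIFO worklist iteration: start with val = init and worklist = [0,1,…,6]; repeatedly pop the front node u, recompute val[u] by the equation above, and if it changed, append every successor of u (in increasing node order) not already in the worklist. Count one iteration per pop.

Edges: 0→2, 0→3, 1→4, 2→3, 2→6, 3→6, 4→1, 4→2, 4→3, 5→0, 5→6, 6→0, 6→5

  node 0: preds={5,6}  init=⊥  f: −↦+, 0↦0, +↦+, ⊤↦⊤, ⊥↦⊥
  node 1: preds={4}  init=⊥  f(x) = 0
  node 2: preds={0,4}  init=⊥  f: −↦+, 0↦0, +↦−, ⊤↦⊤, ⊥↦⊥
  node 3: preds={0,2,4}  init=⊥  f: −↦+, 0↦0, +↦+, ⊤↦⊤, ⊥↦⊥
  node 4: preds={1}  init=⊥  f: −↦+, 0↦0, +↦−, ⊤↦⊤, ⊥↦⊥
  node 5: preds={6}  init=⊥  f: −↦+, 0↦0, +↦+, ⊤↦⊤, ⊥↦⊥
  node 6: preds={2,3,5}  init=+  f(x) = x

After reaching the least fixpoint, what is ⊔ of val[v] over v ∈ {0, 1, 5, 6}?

⊤

Iteration log — 16 steps:
  step 1. node 0  ⊔preds=+  new=+  old=⊥  +wl: 
  step 2. node 1  ⊔preds=⊥  new=0  old=⊥  +wl: 
  step 3. node 2  ⊔preds=+  new=−  old=⊥  +wl: 
  step 4. node 3  ⊔preds=⊤  new=⊤  old=⊥  +wl: 
  step 5. node 4  ⊔preds=0  new=0  old=⊥  +wl: 1,2,3
  step 6. node 5  ⊔preds=+  new=+  old=⊥  +wl: 0
  step 7. node 6  ⊔preds=⊤  new=⊤  old=+  +wl: 5
  step 8. node 1  ⊔preds=0  new=0  stable
  step 9. node 2  ⊔preds=⊤  new=⊤  old=−  +wl: 6
  step 10. node 3  ⊔preds=⊤  new=⊤  stable
  step 11. node 0  ⊔preds=⊤  new=⊤  old=+  +wl: 2,3
  step 12. node 5  ⊔preds=⊤  new=⊤  old=+  +wl: 0
  step 13. node 6  ⊔preds=⊤  new=⊤  stable
  step 14. node 2  ⊔preds=⊤  new=⊤  stable
  step 15. node 3  ⊔preds=⊤  new=⊤  stable
  step 16. node 0  ⊔preds=⊤  new=⊤  stable

Least fixpoint reached:
  node 0: ⊤
  node 1: 0
  node 2: ⊤
  node 3: ⊤
  node 4: 0
  node 5: ⊤
  node 6: ⊤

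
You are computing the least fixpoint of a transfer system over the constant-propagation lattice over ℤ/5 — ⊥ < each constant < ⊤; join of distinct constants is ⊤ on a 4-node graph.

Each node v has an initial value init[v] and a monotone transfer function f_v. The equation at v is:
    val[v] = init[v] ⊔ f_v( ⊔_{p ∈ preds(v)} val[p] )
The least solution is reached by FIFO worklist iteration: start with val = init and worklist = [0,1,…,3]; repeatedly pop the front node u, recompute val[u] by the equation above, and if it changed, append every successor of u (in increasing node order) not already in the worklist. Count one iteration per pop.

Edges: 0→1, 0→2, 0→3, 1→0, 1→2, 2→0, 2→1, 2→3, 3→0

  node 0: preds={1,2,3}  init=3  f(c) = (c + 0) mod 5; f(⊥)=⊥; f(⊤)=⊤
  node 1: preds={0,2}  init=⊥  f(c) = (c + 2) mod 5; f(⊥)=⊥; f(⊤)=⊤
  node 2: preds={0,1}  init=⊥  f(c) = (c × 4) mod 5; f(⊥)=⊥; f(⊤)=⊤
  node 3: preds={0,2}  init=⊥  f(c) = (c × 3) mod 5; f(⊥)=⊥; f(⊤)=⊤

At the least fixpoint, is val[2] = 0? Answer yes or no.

no

Worklist (9 pops):
  #1 pop 0: in=⊥ → 3 (no change)
  #2 pop 1: in=3 → 0 (was ⊥); enqueue [0]
  #3 pop 2: in=⊤ → ⊤ (was ⊥); enqueue [1]
  #4 pop 3: in=⊤ → ⊤ (was ⊥); enqueue []
  #5 pop 0: in=⊤ → ⊤ (was 3); enqueue [2,3]
  #6 pop 1: in=⊤ → ⊤ (was 0); enqueue [0]
  #7 pop 2: in=⊤ → ⊤ (no change)
  #8 pop 3: in=⊤ → ⊤ (no change)
  #9 pop 0: in=⊤ → ⊤ (no change)

Fixpoint:
  val[0] = ⊤
  val[1] = ⊤
  val[2] = ⊤
  val[3] = ⊤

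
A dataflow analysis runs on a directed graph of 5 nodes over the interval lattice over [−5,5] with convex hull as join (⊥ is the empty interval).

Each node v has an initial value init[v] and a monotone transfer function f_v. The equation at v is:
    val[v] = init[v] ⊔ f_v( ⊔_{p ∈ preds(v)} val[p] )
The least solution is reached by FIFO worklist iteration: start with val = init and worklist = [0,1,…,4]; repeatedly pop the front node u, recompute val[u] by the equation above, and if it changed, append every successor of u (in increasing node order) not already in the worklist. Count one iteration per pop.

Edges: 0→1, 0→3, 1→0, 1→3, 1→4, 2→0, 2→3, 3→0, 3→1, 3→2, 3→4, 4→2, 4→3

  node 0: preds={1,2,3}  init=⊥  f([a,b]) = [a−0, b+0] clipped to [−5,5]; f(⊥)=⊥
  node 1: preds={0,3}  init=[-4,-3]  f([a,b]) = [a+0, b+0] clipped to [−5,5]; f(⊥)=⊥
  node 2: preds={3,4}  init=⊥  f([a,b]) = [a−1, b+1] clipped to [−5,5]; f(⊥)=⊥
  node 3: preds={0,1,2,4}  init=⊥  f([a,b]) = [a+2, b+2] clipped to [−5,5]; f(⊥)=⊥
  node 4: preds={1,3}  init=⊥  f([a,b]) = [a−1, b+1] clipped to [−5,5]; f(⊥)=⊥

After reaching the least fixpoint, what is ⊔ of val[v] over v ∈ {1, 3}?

Iteration log — 21 steps:
  step 1. node 0  ⊔preds=[-4,-3]  new=[-4,-3]  old=⊥  +wl: 
  step 2. node 1  ⊔preds=[-4,-3]  new=[-4,-3]  stable
  step 3. node 2  ⊔preds=⊥  new=⊥  stable
  step 4. node 3  ⊔preds=[-4,-3]  new=[-2,-1]  old=⊥  +wl: 0,1,2
  step 5. node 4  ⊔preds=[-4,-1]  new=[-5,0]  old=⊥  +wl: 3
  step 6. node 0  ⊔preds=[-4,-1]  new=[-4,-1]  old=[-4,-3]  +wl: 
  step 7. node 1  ⊔preds=[-4,-1]  new=[-4,-1]  old=[-4,-3]  +wl: 0,4
  step 8. node 2  ⊔preds=[-5,0]  new=[-5,1]  old=⊥  +wl: 
  step 9. node 3  ⊔preds=[-5,1]  new=[-3,3]  old=[-2,-1]  +wl: 1,2
  step 10. node 0  ⊔preds=[-5,3]  new=[-5,3]  old=[-4,-1]  +wl: 3
  step 11. node 4  ⊔preds=[-4,3]  new=[-5,4]  old=[-5,0]  +wl: 
  step 12. node 1  ⊔preds=[-5,3]  new=[-5,3]  old=[-4,-1]  +wl: 0,4
  step 13. node 2  ⊔preds=[-5,4]  new=[-5,5]  old=[-5,1]  +wl: 
  step 14. node 3  ⊔preds=[-5,5]  new=[-3,5]  old=[-3,3]  +wl: 1,2
  step 15. node 0  ⊔preds=[-5,5]  new=[-5,5]  old=[-5,3]  +wl: 3
  step 16. node 4  ⊔preds=[-5,5]  new=[-5,5]  old=[-5,4]  +wl: 
  step 17. node 1  ⊔preds=[-5,5]  new=[-5,5]  old=[-5,3]  +wl: 0,4
  step 18. node 2  ⊔preds=[-5,5]  new=[-5,5]  stable
  step 19. node 3  ⊔preds=[-5,5]  new=[-3,5]  stable
  step 20. node 0  ⊔preds=[-5,5]  new=[-5,5]  stable
  step 21. node 4  ⊔preds=[-5,5]  new=[-5,5]  stable

Least fixpoint reached:
  node 0: [-5,5]
  node 1: [-5,5]
  node 2: [-5,5]
  node 3: [-3,5]
  node 4: [-5,5]

[-5,5]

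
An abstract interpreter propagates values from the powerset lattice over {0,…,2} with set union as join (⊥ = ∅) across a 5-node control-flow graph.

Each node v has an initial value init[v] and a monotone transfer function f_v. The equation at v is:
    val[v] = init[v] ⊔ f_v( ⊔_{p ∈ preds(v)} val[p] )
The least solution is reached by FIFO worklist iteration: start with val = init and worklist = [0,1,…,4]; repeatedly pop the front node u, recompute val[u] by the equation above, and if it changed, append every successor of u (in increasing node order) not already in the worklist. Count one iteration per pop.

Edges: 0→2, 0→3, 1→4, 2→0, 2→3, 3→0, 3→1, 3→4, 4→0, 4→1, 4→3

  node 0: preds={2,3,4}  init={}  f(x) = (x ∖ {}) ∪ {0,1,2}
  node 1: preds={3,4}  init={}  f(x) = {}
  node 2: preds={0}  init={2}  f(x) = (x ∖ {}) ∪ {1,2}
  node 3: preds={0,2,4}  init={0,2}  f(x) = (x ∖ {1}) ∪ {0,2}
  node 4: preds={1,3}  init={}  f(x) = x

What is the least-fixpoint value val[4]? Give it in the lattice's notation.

{0,2}

Worklist (8 pops):
  #1 pop 0: in={0,2} → {0,1,2} (was {}); enqueue []
  #2 pop 1: in={0,2} → {} (no change)
  #3 pop 2: in={0,1,2} → {0,1,2} (was {2}); enqueue [0]
  #4 pop 3: in={0,1,2} → {0,2} (no change)
  #5 pop 4: in={0,2} → {0,2} (was {}); enqueue [1,3]
  #6 pop 0: in={0,1,2} → {0,1,2} (no change)
  #7 pop 1: in={0,2} → {} (no change)
  #8 pop 3: in={0,1,2} → {0,2} (no change)

Fixpoint:
  val[0] = {0,1,2}
  val[1] = {}
  val[2] = {0,1,2}
  val[3] = {0,2}
  val[4] = {0,2}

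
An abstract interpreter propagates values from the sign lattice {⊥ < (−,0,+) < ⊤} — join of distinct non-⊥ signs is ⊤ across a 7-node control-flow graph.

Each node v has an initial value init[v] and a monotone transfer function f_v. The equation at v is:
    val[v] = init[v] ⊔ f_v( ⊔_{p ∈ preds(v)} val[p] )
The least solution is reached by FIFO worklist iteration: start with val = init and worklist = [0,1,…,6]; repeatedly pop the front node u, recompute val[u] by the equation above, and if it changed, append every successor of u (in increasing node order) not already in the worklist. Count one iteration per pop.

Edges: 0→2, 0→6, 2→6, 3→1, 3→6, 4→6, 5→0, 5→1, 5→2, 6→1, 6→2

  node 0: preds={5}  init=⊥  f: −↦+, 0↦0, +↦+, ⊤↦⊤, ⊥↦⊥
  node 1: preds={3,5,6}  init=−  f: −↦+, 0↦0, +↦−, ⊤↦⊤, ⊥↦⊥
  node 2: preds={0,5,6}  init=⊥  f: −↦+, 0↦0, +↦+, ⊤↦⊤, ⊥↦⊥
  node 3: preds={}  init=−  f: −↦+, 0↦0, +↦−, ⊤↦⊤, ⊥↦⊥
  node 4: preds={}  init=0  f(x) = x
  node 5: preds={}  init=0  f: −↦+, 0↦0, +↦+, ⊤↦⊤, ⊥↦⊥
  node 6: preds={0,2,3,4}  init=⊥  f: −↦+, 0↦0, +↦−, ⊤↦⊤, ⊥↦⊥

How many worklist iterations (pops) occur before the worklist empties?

10

Iteration log — 10 steps:
  step 1. node 0  ⊔preds=0  new=0  old=⊥  +wl: 
  step 2. node 1  ⊔preds=⊤  new=⊤  old=−  +wl: 
  step 3. node 2  ⊔preds=0  new=0  old=⊥  +wl: 
  step 4. node 3  ⊔preds=⊥  new=−  stable
  step 5. node 4  ⊔preds=⊥  new=0  stable
  step 6. node 5  ⊔preds=⊥  new=0  stable
  step 7. node 6  ⊔preds=⊤  new=⊤  old=⊥  +wl: 1,2
  step 8. node 1  ⊔preds=⊤  new=⊤  stable
  step 9. node 2  ⊔preds=⊤  new=⊤  old=0  +wl: 6
  step 10. node 6  ⊔preds=⊤  new=⊤  stable

Least fixpoint reached:
  node 0: 0
  node 1: ⊤
  node 2: ⊤
  node 3: −
  node 4: 0
  node 5: 0
  node 6: ⊤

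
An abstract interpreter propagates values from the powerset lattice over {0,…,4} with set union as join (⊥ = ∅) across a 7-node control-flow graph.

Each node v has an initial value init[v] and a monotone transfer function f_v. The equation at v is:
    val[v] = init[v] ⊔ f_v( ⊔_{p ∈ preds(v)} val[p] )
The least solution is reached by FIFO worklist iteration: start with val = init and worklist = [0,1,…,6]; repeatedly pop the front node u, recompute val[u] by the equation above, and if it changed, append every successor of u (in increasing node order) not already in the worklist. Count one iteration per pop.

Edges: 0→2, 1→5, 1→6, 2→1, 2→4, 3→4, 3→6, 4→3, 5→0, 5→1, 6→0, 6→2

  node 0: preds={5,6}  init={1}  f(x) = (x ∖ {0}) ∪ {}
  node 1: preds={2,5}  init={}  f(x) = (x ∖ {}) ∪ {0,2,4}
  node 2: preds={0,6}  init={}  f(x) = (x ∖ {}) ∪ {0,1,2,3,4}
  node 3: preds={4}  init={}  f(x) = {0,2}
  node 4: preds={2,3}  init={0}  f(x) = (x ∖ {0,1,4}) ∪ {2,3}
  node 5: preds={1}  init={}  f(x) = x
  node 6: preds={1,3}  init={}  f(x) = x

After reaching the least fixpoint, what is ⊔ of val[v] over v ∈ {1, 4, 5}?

Trace (16 dequeues):
  [1] u=0 | in {} | out {1} | ==
  [2] u=1 | in {} | out {0,2,4} | prev {} | push {}
  [3] u=2 | in {1} | out {0,1,2,3,4} | prev {} | push {1}
  [4] u=3 | in {0} | out {0,2} | prev {} | push {}
  [5] u=4 | in {0,1,2,3,4} | out {0,2,3} | prev {0} | push {3}
  [6] u=5 | in {0,2,4} | out {0,2,4} | prev {} | push {0}
  [7] u=6 | in {0,2,4} | out {0,2,4} | prev {} | push {2}
  [8] u=1 | in {0,1,2,3,4} | out {0,1,2,3,4} | prev {0,2,4} | push {5,6}
  [9] u=3 | in {0,2,3} | out {0,2} | ==
  [10] u=0 | in {0,2,4} | out {1,2,4} | prev {1} | push {}
  [11] u=2 | in {0,1,2,4} | out {0,1,2,3,4} | ==
  [12] u=5 | in {0,1,2,3,4} | out {0,1,2,3,4} | prev {0,2,4} | push {0,1}
  [13] u=6 | in {0,1,2,3,4} | out {0,1,2,3,4} | prev {0,2,4} | push {2}
  [14] u=0 | in {0,1,2,3,4} | out {1,2,3,4} | prev {1,2,4} | push {}
  [15] u=1 | in {0,1,2,3,4} | out {0,1,2,3,4} | ==
  [16] u=2 | in {0,1,2,3,4} | out {0,1,2,3,4} | ==

Converged values:
  [0] {1,2,3,4}
  [1] {0,1,2,3,4}
  [2] {0,1,2,3,4}
  [3] {0,2}
  [4] {0,2,3}
  [5] {0,1,2,3,4}
  [6] {0,1,2,3,4}

{0,1,2,3,4}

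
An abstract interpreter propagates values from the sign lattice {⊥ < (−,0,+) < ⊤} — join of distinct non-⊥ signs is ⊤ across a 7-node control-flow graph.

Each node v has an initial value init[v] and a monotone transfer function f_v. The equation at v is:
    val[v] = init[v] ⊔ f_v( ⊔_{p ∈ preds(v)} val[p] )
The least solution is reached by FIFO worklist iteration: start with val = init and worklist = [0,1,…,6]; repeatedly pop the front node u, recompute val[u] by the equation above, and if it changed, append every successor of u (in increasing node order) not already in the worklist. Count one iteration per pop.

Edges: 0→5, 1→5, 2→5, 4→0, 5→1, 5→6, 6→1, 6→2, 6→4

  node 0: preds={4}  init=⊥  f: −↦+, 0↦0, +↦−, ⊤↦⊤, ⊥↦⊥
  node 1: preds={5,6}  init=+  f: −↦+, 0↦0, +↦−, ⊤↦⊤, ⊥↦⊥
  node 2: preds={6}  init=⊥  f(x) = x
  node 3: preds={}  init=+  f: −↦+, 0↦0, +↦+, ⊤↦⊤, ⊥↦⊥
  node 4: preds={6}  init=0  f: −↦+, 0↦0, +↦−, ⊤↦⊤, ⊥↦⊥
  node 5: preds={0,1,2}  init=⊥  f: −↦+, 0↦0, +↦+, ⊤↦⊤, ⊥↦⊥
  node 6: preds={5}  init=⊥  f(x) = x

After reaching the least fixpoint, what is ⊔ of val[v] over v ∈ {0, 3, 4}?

⊤

Iteration log — 13 steps:
  step 1. node 0  ⊔preds=0  new=0  old=⊥  +wl: 
  step 2. node 1  ⊔preds=⊥  new=+  stable
  step 3. node 2  ⊔preds=⊥  new=⊥  stable
  step 4. node 3  ⊔preds=⊥  new=+  stable
  step 5. node 4  ⊔preds=⊥  new=0  stable
  step 6. node 5  ⊔preds=⊤  new=⊤  old=⊥  +wl: 1
  step 7. node 6  ⊔preds=⊤  new=⊤  old=⊥  +wl: 2,4
  step 8. node 1  ⊔preds=⊤  new=⊤  old=+  +wl: 5
  step 9. node 2  ⊔preds=⊤  new=⊤  old=⊥  +wl: 
  step 10. node 4  ⊔preds=⊤  new=⊤  old=0  +wl: 0
  step 11. node 5  ⊔preds=⊤  new=⊤  stable
  step 12. node 0  ⊔preds=⊤  new=⊤  old=0  +wl: 5
  step 13. node 5  ⊔preds=⊤  new=⊤  stable

Least fixpoint reached:
  node 0: ⊤
  node 1: ⊤
  node 2: ⊤
  node 3: +
  node 4: ⊤
  node 5: ⊤
  node 6: ⊤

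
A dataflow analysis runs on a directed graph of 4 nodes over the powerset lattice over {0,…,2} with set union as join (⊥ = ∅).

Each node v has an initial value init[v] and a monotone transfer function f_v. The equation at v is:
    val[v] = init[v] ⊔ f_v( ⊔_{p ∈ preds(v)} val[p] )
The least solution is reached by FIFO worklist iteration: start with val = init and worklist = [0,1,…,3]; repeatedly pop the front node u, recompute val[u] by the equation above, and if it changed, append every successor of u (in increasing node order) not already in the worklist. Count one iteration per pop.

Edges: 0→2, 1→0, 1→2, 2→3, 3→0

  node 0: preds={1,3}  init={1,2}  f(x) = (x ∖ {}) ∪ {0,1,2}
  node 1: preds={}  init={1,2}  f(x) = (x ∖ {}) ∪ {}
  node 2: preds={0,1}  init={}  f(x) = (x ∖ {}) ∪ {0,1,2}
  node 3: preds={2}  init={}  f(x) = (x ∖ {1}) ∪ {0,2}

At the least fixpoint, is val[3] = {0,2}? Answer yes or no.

yes

Worklist (5 pops):
  #1 pop 0: in={1,2} → {0,1,2} (was {1,2}); enqueue []
  #2 pop 1: in={} → {1,2} (no change)
  #3 pop 2: in={0,1,2} → {0,1,2} (was {}); enqueue []
  #4 pop 3: in={0,1,2} → {0,2} (was {}); enqueue [0]
  #5 pop 0: in={0,1,2} → {0,1,2} (no change)

Fixpoint:
  val[0] = {0,1,2}
  val[1] = {1,2}
  val[2] = {0,1,2}
  val[3] = {0,2}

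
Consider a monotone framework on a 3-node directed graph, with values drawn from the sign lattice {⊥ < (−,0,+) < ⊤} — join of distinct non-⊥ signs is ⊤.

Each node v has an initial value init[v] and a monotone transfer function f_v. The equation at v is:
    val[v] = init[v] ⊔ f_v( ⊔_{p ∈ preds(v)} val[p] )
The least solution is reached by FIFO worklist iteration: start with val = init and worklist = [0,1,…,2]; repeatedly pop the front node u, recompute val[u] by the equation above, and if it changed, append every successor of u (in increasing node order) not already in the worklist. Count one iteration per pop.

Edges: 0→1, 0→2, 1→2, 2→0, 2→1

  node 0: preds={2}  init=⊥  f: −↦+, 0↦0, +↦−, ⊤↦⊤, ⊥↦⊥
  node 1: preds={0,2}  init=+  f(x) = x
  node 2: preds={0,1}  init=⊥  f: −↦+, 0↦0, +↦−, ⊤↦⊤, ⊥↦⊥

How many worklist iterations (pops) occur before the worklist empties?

Worklist (9 pops):
  #1 pop 0: in=⊥ → ⊥ (no change)
  #2 pop 1: in=⊥ → + (no change)
  #3 pop 2: in=+ → − (was ⊥); enqueue [0,1]
  #4 pop 0: in=− → + (was ⊥); enqueue [2]
  #5 pop 1: in=⊤ → ⊤ (was +); enqueue []
  #6 pop 2: in=⊤ → ⊤ (was −); enqueue [0,1]
  #7 pop 0: in=⊤ → ⊤ (was +); enqueue [2]
  #8 pop 1: in=⊤ → ⊤ (no change)
  #9 pop 2: in=⊤ → ⊤ (no change)

Fixpoint:
  val[0] = ⊤
  val[1] = ⊤
  val[2] = ⊤

9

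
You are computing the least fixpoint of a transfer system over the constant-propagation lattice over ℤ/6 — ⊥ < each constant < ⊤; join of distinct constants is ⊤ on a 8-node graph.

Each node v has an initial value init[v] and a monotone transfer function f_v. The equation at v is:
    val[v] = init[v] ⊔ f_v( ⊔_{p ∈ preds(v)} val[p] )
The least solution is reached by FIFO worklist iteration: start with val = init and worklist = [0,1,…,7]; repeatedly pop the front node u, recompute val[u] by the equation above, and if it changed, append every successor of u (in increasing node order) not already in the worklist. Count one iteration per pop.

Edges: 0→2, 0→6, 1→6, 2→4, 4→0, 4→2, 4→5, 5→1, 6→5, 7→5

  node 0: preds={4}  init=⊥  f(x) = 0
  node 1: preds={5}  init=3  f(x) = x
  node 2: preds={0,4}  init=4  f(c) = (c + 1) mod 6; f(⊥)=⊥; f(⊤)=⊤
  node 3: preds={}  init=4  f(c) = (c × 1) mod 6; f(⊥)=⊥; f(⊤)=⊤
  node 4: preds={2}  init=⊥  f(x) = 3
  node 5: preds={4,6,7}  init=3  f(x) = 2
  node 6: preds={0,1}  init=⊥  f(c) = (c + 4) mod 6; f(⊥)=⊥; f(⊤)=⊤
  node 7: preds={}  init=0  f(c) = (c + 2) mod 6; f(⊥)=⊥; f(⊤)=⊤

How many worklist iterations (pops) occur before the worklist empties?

Trace (13 dequeues):
  [1] u=0 | in ⊥ | out 0 | prev ⊥ | push {}
  [2] u=1 | in 3 | out 3 | ==
  [3] u=2 | in 0 | out ⊤ | prev 4 | push {}
  [4] u=3 | in ⊥ | out 4 | ==
  [5] u=4 | in ⊤ | out 3 | prev ⊥ | push {0,2}
  [6] u=5 | in ⊤ | out ⊤ | prev 3 | push {1}
  [7] u=6 | in ⊤ | out ⊤ | prev ⊥ | push {5}
  [8] u=7 | in ⊥ | out 0 | ==
  [9] u=0 | in 3 | out 0 | ==
  [10] u=2 | in ⊤ | out ⊤ | ==
  [11] u=1 | in ⊤ | out ⊤ | prev 3 | push {6}
  [12] u=5 | in ⊤ | out ⊤ | ==
  [13] u=6 | in ⊤ | out ⊤ | ==

Converged values:
  [0] 0
  [1] ⊤
  [2] ⊤
  [3] 4
  [4] 3
  [5] ⊤
  [6] ⊤
  [7] 0

13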